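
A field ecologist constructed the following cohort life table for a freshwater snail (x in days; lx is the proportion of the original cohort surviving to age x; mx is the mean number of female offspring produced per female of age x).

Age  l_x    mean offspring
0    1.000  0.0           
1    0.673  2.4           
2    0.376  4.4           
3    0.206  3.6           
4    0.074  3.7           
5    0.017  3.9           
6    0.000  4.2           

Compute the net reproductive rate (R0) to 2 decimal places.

lx·mx by age: 0, 1.6152, 1.6544, 0.7416, 0.2738, 0.0663, 0
R0 = Σ lx·mx = 4.3513 → 4.35

4.35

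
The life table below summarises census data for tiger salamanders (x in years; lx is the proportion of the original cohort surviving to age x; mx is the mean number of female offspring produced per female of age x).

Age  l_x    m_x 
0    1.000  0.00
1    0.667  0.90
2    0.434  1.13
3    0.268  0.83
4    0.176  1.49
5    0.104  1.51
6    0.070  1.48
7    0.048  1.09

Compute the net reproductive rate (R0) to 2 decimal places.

1.89

lx·mx by age: 0, 0.6003, 0.49042, 0.22244, 0.26224, 0.15704, 0.1036, 0.05232
R0 = Σ lx·mx = 1.88836 → 1.89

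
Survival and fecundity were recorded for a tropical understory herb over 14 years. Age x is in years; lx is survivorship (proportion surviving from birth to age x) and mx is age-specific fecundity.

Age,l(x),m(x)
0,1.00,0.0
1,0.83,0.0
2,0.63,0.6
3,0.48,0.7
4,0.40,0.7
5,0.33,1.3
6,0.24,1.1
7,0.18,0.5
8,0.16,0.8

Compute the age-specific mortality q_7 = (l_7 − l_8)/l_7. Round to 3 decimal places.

q_7 = (l_7 − l_8) / l_7 = (0.18 − 0.16) / 0.18
     = 0.02 / 0.18 = 0.111111… → 0.111

0.111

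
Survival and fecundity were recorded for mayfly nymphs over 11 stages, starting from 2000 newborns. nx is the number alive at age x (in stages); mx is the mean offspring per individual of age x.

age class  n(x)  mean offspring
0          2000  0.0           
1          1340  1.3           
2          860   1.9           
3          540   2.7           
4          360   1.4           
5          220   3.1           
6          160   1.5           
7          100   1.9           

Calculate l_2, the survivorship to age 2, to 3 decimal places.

0.430

l_2 = n_2/n_0 = 860/2000 = 0.43 → 0.430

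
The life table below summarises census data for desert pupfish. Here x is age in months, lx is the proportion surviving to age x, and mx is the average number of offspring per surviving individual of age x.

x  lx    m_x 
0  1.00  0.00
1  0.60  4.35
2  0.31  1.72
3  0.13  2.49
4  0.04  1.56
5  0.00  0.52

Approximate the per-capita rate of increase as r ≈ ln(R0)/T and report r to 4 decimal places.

0.9089

R0 = Σ lx·mx = 0 + 2.61 + 0.5332 + 0.3237 + 0.0624 + 0 = 3.5293
Σ x·lx·mx = 4.8971; T = 4.8971/3.5293 = 1.38756…
r ≈ ln(R0)/T = ln(3.5293)/1.38756… = 0.908864… → 0.9089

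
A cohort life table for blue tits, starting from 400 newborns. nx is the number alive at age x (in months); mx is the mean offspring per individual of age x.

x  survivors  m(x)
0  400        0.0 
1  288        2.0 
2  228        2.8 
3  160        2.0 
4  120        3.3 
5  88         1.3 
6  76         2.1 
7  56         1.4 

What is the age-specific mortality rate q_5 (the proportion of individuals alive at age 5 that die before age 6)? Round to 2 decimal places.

0.14

lx = nx/n0 = nx/400: 1, 0.72, 0.57, 0.4, 0.3, 0.22, 0.19, 0.14
q_5 = (l_5 − l_6) / l_5 = (0.22 − 0.19) / 0.22
     = 0.03 / 0.22 = 0.136364… → 0.14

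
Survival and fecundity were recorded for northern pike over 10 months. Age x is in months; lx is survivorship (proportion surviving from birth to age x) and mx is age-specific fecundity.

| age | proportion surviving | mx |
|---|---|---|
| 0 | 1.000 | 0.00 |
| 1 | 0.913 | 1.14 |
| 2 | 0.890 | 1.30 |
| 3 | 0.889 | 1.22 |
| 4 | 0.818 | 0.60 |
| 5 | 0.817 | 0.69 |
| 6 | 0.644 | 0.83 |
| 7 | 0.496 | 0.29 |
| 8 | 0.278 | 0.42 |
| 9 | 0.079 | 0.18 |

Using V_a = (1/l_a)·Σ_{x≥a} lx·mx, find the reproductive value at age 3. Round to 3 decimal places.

3.317

lx·mx for x ≥ 3: 1.08458, 0.4908, 0.56373, 0.53452, 0.14384, 0.11676, 0.01422 → sum = 2.94845
V_3 = 2.94845 / l_3 = 2.94845 / 0.889 = 3.316592… → 3.317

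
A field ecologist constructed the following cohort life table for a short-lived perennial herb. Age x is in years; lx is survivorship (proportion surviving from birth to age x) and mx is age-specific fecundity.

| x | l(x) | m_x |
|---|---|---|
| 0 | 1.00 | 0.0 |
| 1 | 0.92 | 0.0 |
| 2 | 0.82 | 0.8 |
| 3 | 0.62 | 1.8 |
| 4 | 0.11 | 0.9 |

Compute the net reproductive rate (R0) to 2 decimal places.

1.87

lx·mx by age: 0, 0, 0.656, 1.116, 0.099
R0 = Σ lx·mx = 1.871 → 1.87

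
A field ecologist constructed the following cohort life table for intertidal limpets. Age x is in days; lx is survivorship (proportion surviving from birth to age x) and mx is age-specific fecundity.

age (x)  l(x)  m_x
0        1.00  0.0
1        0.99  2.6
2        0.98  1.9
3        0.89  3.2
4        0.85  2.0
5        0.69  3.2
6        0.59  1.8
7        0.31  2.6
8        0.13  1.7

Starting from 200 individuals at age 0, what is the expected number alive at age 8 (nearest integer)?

Expected survivors = N0 · l_8 = 200 × 0.13 = 26 → 26

26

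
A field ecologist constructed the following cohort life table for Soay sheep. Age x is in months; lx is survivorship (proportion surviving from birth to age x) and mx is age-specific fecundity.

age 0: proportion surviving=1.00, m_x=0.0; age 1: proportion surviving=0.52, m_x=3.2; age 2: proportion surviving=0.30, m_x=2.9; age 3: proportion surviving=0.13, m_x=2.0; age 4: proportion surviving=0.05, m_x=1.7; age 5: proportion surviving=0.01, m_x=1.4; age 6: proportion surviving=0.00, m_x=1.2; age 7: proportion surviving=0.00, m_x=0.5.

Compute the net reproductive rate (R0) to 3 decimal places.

2.893

lx·mx by age: 0, 1.664, 0.87, 0.26, 0.085, 0.014, 0, 0
R0 = Σ lx·mx = 2.893 → 2.893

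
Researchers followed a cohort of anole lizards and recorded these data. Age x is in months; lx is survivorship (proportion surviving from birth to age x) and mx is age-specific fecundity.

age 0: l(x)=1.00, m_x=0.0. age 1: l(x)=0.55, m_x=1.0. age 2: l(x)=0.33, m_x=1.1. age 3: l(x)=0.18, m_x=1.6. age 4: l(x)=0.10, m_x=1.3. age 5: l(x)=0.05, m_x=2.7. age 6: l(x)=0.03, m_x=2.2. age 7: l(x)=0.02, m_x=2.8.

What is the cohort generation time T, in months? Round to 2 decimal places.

lx·mx: 0, 0.55, 0.363, 0.288, 0.13, 0.135, 0.066, 0.056 → R0 = 1.588
x·lx·mx: 0, 0.55, 0.726, 0.864, 0.52, 0.675, 0.396, 0.392 → Σ = 4.123
T = 4.123 / 1.588 = 2.596348… → 2.60

2.60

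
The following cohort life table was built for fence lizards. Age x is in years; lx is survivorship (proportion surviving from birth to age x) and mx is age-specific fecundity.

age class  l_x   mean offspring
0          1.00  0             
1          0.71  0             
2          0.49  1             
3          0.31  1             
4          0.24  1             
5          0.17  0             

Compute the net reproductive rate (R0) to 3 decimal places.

1.040

lx·mx by age: 0, 0, 0.49, 0.31, 0.24, 0
R0 = Σ lx·mx = 1.04 → 1.040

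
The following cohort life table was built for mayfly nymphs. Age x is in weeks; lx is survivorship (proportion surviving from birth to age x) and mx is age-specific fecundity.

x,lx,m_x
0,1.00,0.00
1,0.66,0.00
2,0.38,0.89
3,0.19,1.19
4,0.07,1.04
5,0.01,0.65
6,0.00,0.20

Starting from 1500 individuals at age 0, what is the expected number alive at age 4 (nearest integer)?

105

Expected survivors = N0 · l_4 = 1500 × 0.07 = 105 → 105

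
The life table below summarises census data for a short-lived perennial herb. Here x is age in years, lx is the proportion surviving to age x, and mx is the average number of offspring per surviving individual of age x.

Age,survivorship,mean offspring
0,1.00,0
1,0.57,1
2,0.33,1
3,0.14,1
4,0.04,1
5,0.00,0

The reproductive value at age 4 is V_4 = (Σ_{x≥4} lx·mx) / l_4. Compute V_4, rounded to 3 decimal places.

1.000

lx·mx for x ≥ 4: 0.04, 0 → sum = 0.04
V_4 = 0.04 / l_4 = 0.04 / 0.04 = 1 → 1.000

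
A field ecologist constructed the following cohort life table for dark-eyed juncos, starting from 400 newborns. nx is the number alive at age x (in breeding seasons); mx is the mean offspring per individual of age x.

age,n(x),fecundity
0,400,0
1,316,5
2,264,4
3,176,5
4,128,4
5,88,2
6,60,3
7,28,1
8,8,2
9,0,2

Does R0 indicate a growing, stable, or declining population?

lx = nx/n0 = nx/400: 1, 0.79, 0.66, 0.44, 0.32, 0.22, 0.15, 0.07, 0.02, 0
R0 = Σ lx·mx = 0 + 3.95 + 2.64 + 2.2 + 1.28 + 0.44 + 0.45 + 0.07 + 0.04 + 0 = 11.07
R0 > 1, so the population is growing.

growing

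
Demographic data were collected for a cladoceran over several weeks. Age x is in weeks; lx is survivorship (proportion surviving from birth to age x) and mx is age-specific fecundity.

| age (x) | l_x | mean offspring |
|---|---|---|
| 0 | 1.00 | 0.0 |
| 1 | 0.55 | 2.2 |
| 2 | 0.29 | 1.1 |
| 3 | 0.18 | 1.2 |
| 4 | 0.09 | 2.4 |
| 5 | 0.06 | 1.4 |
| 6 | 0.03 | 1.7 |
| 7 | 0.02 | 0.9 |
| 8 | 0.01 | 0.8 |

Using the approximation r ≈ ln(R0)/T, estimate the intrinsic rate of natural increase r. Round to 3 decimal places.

R0 = Σ lx·mx = 0 + 1.21 + 0.319 + 0.216 + 0.216 + 0.084 + 0.051 + 0.018 + 0.008 = 2.122
Σ x·lx·mx = 4.276; T = 4.276/2.122 = 2.01508…
r ≈ ln(R0)/T = ln(2.122)/2.01508… = 0.37336… → 0.373

0.373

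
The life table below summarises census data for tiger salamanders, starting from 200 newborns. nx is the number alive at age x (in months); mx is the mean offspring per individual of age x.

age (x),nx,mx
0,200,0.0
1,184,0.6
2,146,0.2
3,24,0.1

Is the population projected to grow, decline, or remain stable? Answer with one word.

lx = nx/n0 = nx/200: 1, 0.92, 0.73, 0.12
R0 = Σ lx·mx = 0 + 0.552 + 0.146 + 0.012 = 0.71
R0 < 1, so the population is declining.

declining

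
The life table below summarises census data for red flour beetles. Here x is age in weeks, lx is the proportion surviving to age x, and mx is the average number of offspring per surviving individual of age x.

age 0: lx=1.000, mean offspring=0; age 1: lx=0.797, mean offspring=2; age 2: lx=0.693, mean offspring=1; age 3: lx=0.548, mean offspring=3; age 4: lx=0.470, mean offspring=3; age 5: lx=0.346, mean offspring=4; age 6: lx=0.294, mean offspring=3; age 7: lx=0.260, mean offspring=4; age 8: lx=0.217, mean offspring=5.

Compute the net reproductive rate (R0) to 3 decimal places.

9.732

lx·mx by age: 0, 1.594, 0.693, 1.644, 1.41, 1.384, 0.882, 1.04, 1.085
R0 = Σ lx·mx = 9.732 → 9.732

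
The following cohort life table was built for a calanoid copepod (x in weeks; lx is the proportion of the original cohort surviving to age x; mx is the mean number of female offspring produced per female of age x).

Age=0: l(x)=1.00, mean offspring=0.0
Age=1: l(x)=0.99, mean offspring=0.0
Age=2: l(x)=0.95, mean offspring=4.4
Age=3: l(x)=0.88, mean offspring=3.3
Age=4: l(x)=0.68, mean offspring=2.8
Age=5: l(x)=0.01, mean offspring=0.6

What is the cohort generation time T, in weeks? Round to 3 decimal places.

2.748

lx·mx: 0, 0, 4.18, 2.904, 1.904, 0.006 → R0 = 8.994
x·lx·mx: 0, 0, 8.36, 8.712, 7.616, 0.03 → Σ = 24.718
T = 24.718 / 8.994 = 2.748277… → 2.748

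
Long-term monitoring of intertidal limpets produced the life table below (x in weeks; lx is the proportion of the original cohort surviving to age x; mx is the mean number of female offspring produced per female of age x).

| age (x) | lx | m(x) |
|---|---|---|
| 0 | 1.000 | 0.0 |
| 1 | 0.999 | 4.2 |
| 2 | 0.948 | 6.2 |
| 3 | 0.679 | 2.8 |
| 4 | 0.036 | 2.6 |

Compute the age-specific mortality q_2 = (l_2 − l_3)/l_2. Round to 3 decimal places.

q_2 = (l_2 − l_3) / l_2 = (0.948 − 0.679) / 0.948
     = 0.269 / 0.948 = 0.283755… → 0.284

0.284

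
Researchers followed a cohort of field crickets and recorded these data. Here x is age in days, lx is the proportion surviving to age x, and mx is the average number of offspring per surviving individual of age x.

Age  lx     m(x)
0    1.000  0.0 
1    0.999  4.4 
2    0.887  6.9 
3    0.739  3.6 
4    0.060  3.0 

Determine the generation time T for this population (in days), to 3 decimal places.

1.897

lx·mx: 0, 4.3956, 6.1203, 2.6604, 0.18 → R0 = 13.3563
x·lx·mx: 0, 4.3956, 12.2406, 7.9812, 0.72 → Σ = 25.3374
T = 25.3374 / 13.3563 = 1.897037… → 1.897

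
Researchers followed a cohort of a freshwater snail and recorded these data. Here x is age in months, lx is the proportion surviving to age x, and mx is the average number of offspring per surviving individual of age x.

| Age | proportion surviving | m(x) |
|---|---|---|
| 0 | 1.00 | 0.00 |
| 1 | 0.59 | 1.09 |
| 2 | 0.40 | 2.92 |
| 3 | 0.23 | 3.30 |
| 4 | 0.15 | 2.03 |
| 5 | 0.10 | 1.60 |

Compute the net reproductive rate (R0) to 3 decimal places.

3.035

lx·mx by age: 0, 0.6431, 1.168, 0.759, 0.3045, 0.16
R0 = Σ lx·mx = 3.0346 → 3.035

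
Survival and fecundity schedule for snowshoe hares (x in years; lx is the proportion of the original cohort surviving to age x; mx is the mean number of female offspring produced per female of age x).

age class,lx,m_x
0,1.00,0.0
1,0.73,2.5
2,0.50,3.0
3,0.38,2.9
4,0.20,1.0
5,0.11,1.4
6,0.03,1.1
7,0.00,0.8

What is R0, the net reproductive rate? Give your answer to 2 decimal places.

lx·mx by age: 0, 1.825, 1.5, 1.102, 0.2, 0.154, 0.033, 0
R0 = Σ lx·mx = 4.814 → 4.81

4.81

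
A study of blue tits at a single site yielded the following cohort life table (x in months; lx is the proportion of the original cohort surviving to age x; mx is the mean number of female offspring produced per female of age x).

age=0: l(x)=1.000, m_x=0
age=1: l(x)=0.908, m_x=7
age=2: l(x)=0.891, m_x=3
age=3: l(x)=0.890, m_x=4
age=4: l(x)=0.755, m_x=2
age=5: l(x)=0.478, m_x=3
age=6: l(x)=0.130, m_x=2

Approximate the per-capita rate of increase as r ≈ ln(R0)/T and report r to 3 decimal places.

1.173

R0 = Σ lx·mx = 0 + 6.356 + 2.673 + 3.56 + 1.51 + 1.434 + 0.26 = 15.793
Σ x·lx·mx = 37.152; T = 37.152/15.793 = 2.35243…
r ≈ ln(R0)/T = ln(15.793)/2.35243… = 1.17307… → 1.173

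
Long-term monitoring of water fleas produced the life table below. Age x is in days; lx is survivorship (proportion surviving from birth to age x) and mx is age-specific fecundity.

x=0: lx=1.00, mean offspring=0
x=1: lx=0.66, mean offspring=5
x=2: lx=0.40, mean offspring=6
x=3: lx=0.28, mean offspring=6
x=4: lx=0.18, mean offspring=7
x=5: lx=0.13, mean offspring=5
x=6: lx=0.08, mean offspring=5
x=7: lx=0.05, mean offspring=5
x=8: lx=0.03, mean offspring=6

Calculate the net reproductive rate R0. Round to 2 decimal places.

lx·mx by age: 0, 3.3, 2.4, 1.68, 1.26, 0.65, 0.4, 0.25, 0.18
R0 = Σ lx·mx = 10.12 → 10.12

10.12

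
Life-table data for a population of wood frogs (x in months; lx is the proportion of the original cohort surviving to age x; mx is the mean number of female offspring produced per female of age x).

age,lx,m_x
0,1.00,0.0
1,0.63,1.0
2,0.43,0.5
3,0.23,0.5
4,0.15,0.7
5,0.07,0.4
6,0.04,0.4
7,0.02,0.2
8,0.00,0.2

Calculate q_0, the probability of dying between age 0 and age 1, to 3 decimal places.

0.370

q_0 = (l_0 − l_1) / l_0 = (1 − 0.63) / 1
     = 0.37 / 1 = 0.37 → 0.370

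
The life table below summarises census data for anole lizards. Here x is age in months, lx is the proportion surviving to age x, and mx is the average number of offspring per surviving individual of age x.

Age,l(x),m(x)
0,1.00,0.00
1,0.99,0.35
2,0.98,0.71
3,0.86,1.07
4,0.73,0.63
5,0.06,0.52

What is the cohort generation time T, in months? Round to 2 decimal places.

lx·mx: 0, 0.3465, 0.6958, 0.9202, 0.4599, 0.0312 → R0 = 2.4536
x·lx·mx: 0, 0.3465, 1.3916, 2.7606, 1.8396, 0.156 → Σ = 6.4943
T = 6.4943 / 2.4536 = 2.646845… → 2.65

2.65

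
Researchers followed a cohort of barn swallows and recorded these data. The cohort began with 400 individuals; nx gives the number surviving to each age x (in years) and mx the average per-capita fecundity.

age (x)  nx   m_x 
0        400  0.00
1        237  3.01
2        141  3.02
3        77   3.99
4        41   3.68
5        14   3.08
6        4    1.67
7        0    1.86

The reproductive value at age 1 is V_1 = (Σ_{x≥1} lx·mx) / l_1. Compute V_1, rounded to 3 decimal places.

lx = nx/n0 = nx/400: 1, 0.5925, 0.3525, 0.1925, 0.1025, 0.035, 0.01, 0
lx·mx for x ≥ 1: 1.783425, 1.06455, 0.768075, 0.3772, 0.1078, 0.0167, 0 → sum = 4.11775
V_1 = 4.11775 / l_1 = 4.11775 / 0.5925 = 6.949789… → 6.950

6.950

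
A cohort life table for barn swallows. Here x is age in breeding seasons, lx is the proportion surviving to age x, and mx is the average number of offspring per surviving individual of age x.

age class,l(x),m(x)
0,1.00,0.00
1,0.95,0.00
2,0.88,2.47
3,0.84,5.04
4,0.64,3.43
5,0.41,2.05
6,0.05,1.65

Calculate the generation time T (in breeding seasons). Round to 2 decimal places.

lx·mx: 0, 0, 2.1736, 4.2336, 2.1952, 0.8405, 0.0825 → R0 = 9.5254
x·lx·mx: 0, 0, 4.3472, 12.7008, 8.7808, 4.2025, 0.495 → Σ = 30.5263
T = 30.5263 / 9.5254 = 3.204726… → 3.20

3.20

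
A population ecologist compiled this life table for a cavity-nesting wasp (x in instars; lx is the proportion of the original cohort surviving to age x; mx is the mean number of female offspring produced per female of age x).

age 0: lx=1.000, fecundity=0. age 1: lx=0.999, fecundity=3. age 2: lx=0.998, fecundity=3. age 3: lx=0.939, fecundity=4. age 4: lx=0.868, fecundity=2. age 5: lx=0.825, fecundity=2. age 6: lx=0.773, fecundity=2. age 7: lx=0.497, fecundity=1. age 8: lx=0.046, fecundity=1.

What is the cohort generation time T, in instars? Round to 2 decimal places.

lx·mx: 0, 2.997, 2.994, 3.756, 1.736, 1.65, 1.546, 0.497, 0.046 → R0 = 15.222
x·lx·mx: 0, 2.997, 5.988, 11.268, 6.944, 8.25, 9.276, 3.479, 0.368 → Σ = 48.57
T = 48.57 / 15.222 = 3.190777… → 3.19

3.19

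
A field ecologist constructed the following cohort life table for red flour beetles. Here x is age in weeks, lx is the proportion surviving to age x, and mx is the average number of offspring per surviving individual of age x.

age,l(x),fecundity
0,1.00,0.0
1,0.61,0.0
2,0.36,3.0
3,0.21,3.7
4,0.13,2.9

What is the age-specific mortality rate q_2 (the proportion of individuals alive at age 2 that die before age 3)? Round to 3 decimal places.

0.417

q_2 = (l_2 − l_3) / l_2 = (0.36 − 0.21) / 0.36
     = 0.15 / 0.36 = 0.416667… → 0.417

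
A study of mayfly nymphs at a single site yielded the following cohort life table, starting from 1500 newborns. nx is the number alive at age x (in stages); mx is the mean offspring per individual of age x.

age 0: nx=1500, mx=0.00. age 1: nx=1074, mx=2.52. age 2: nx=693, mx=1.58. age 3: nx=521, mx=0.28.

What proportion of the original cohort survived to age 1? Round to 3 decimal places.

0.716

l_1 = n_1/n_0 = 1074/1500 = 0.716 → 0.716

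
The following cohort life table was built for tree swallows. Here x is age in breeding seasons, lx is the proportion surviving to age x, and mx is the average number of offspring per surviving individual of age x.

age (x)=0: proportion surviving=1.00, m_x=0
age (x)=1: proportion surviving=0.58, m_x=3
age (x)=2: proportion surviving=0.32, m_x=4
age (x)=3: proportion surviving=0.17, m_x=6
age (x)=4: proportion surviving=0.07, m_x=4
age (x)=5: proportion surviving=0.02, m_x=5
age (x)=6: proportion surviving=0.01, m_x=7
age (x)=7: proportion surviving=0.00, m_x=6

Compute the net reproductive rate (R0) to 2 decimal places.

lx·mx by age: 0, 1.74, 1.28, 1.02, 0.28, 0.1, 0.07, 0
R0 = Σ lx·mx = 4.49 → 4.49

4.49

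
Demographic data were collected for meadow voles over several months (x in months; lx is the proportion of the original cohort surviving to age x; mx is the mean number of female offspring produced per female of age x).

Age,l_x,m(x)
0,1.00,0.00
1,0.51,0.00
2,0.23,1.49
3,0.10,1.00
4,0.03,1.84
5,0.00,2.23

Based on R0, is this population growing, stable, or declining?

R0 = Σ lx·mx = 0 + 0 + 0.3427 + 0.1 + 0.0552 + 0 = 0.4979
R0 < 1, so the population is declining.

declining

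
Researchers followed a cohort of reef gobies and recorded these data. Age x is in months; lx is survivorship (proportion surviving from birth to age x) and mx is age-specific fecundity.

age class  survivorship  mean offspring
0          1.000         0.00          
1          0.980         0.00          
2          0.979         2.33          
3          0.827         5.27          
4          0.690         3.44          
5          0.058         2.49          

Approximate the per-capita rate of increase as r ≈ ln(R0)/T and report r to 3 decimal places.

R0 = Σ lx·mx = 0 + 0 + 2.28107 + 4.35829 + 2.3736 + 0.14442 = 9.15738
Σ x·lx·mx = 27.85351; T = 27.85351/9.15738 = 3.04165…
r ≈ ln(R0)/T = ln(9.15738)/3.04165… = 0.72808… → 0.728

0.728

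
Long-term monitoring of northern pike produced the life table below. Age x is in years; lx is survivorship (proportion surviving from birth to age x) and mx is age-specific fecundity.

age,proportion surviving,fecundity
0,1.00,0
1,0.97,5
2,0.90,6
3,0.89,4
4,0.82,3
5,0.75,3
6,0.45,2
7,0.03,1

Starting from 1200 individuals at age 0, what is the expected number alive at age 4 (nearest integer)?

Expected survivors = N0 · l_4 = 1200 × 0.82 = 984 → 984

984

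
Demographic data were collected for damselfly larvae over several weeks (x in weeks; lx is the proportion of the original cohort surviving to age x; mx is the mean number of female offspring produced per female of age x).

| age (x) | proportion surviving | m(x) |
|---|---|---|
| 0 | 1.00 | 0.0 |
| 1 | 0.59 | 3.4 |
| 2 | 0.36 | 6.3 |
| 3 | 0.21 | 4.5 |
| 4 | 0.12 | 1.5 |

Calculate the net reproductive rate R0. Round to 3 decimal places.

5.399

lx·mx by age: 0, 2.006, 2.268, 0.945, 0.18
R0 = Σ lx·mx = 5.399 → 5.399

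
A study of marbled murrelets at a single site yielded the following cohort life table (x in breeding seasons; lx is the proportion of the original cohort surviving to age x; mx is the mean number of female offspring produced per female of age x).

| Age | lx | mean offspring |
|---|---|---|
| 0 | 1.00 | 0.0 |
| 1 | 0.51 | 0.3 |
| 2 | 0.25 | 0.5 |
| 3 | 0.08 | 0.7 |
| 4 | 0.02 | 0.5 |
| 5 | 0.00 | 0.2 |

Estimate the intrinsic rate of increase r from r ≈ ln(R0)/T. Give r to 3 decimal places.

-0.601

R0 = Σ lx·mx = 0 + 0.153 + 0.125 + 0.056 + 0.01 + 0 = 0.344
Σ x·lx·mx = 0.611; T = 0.611/0.344 = 1.77616…
r ≈ ln(R0)/T = ln(0.344)/1.77616… = -0.6008… → -0.601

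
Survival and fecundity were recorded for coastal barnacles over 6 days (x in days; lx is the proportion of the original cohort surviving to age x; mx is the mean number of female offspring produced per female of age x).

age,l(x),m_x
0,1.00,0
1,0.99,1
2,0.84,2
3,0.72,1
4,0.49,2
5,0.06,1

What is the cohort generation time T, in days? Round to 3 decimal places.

2.422

lx·mx: 0, 0.99, 1.68, 0.72, 0.98, 0.06 → R0 = 4.43
x·lx·mx: 0, 0.99, 3.36, 2.16, 3.92, 0.3 → Σ = 10.73
T = 10.73 / 4.43 = 2.422122… → 2.422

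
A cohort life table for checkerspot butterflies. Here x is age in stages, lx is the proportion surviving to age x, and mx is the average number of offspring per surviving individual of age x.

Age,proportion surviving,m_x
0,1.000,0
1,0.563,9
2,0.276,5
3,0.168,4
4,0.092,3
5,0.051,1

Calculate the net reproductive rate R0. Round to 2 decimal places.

7.45

lx·mx by age: 0, 5.067, 1.38, 0.672, 0.276, 0.051
R0 = Σ lx·mx = 7.446 → 7.45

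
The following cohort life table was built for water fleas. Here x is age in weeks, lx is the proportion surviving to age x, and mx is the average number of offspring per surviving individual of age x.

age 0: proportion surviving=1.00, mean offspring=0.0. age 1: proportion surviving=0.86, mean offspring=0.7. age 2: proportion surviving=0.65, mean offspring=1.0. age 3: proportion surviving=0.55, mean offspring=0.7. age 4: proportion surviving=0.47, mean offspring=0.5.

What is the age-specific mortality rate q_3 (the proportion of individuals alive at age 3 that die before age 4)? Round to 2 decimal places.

0.15

q_3 = (l_3 − l_4) / l_3 = (0.55 − 0.47) / 0.55
     = 0.08 / 0.55 = 0.145455… → 0.15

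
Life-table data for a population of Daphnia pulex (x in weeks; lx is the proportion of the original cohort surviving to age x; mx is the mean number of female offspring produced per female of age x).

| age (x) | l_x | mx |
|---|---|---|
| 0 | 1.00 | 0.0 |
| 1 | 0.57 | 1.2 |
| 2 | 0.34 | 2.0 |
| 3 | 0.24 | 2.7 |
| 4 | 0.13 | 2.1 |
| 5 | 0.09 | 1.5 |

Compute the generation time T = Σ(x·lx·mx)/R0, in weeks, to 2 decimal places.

2.38

lx·mx: 0, 0.684, 0.68, 0.648, 0.273, 0.135 → R0 = 2.42
x·lx·mx: 0, 0.684, 1.36, 1.944, 1.092, 0.675 → Σ = 5.755
T = 5.755 / 2.42 = 2.378099… → 2.38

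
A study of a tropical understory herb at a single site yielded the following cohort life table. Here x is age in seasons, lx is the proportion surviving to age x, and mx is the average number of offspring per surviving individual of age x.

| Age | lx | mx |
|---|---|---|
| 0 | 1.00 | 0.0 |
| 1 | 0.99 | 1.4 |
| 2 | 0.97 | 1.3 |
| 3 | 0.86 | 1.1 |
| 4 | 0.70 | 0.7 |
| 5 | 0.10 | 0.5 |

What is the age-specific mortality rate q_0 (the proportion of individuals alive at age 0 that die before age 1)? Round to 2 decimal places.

q_0 = (l_0 − l_1) / l_0 = (1 − 0.99) / 1
     = 0.01 / 1 = 0.01 → 0.01

0.01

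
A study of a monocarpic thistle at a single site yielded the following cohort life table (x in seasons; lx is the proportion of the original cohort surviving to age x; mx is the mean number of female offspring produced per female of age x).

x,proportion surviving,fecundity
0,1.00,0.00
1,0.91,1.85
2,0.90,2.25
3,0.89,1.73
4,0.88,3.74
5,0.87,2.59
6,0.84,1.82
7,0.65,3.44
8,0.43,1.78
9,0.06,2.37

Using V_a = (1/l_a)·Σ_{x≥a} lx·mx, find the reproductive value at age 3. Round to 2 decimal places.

lx·mx for x ≥ 3: 1.5397, 3.2912, 2.2533, 1.5288, 2.236, 0.7654, 0.1422 → sum = 11.7566
V_3 = 11.7566 / l_3 = 11.7566 / 0.89 = 13.209663… → 13.21

13.21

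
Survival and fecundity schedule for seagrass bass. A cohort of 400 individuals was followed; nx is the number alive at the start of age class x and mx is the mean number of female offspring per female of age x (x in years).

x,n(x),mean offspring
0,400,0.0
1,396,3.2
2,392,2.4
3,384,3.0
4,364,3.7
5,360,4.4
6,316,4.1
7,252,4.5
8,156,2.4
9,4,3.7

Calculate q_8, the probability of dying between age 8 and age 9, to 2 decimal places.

0.97

lx = nx/n0 = nx/400: 1, 0.99, 0.98, 0.96, 0.91, 0.9, 0.79, 0.63, 0.39, 0.01
q_8 = (l_8 − l_9) / l_8 = (0.39 − 0.01) / 0.39
     = 0.38 / 0.39 = 0.974359… → 0.97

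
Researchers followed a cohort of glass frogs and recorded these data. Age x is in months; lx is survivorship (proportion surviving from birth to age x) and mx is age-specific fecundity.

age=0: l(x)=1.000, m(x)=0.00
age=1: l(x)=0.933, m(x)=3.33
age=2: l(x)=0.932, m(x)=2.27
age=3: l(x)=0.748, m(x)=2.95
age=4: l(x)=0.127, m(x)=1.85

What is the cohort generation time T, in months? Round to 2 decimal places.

1.94

lx·mx: 0, 3.10689, 2.11564, 2.2066, 0.23495 → R0 = 7.66408
x·lx·mx: 0, 3.10689, 4.23128, 6.6198, 0.9398 → Σ = 14.89777
T = 14.89777 / 7.66408 = 1.943843… → 1.94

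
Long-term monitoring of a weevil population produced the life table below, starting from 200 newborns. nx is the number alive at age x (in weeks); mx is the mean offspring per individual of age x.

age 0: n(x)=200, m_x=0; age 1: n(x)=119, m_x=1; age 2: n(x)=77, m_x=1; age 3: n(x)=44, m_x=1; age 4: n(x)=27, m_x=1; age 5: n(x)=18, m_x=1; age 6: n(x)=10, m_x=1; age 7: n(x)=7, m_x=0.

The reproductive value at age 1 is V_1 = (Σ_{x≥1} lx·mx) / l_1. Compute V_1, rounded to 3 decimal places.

2.479

lx = nx/n0 = nx/200: 1, 0.595, 0.385, 0.22, 0.135, 0.09, 0.05, 0.035
lx·mx for x ≥ 1: 0.595, 0.385, 0.22, 0.135, 0.09, 0.05, 0 → sum = 1.475
V_1 = 1.475 / l_1 = 1.475 / 0.595 = 2.478992… → 2.479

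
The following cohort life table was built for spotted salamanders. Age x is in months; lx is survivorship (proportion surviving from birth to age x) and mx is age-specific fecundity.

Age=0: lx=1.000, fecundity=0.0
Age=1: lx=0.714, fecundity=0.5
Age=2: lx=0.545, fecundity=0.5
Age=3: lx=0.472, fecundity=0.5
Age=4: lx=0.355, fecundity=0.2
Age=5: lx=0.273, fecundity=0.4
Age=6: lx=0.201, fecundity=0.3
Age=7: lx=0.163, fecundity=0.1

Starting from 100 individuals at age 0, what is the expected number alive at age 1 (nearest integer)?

71

Expected survivors = N0 · l_1 = 100 × 0.714 = 71.4 → 71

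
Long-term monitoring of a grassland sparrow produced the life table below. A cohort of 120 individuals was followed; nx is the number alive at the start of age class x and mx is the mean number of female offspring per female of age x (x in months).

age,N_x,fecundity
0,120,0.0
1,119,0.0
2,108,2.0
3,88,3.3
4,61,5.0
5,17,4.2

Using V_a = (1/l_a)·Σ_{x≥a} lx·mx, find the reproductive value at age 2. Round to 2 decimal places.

lx = nx/n0 = nx/120: 1, 0.99167…, 0.9, 0.73333…, 0.50833…, 0.14167…
lx·mx for x ≥ 2: 1.8, 2.42…, 2.541667…, 0.595… → sum = 7.356667…
V_2 = 7.356667… / l_2 = 7.356667… / 0.9 = 8.174074… → 8.17

8.17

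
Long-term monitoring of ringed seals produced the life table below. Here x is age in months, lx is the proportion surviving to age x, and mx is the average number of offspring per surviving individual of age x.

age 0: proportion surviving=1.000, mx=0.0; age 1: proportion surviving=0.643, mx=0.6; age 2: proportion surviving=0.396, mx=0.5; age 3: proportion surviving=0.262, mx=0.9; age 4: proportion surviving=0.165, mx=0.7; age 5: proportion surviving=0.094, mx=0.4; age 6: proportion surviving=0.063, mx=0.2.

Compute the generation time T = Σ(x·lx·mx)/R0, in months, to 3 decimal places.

lx·mx: 0, 0.3858, 0.198, 0.2358, 0.1155, 0.0376, 0.0126 → R0 = 0.9853
x·lx·mx: 0, 0.3858, 0.396, 0.7074, 0.462, 0.188, 0.0756 → Σ = 2.2148
T = 2.2148 / 0.9853 = 2.247843… → 2.248

2.248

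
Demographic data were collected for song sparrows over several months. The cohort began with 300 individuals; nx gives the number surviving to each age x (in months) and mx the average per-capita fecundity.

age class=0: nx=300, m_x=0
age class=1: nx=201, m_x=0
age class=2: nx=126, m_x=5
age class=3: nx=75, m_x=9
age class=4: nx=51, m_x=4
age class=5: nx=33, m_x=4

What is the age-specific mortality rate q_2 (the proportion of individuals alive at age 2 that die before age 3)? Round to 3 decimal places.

lx = nx/n0 = nx/300: 1, 0.67, 0.42, 0.25, 0.17, 0.11
q_2 = (l_2 − l_3) / l_2 = (0.42 − 0.25) / 0.42
     = 0.17 / 0.42 = 0.404762… → 0.405

0.405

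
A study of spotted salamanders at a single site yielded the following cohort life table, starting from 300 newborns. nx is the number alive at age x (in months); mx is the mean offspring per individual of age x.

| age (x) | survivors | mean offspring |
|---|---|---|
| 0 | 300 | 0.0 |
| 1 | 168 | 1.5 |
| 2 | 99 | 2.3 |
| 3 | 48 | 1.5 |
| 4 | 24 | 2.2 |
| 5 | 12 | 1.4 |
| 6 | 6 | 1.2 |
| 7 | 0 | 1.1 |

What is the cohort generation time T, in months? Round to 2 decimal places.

lx = nx/n0 = nx/300: 1, 0.56, 0.33, 0.16, 0.08, 0.04, 0.02, 0
lx·mx: 0, 0.84, 0.759, 0.24, 0.176, 0.056, 0.024, 0 → R0 = 2.095
x·lx·mx: 0, 0.84, 1.518, 0.72, 0.704, 0.28, 0.144, 0 → Σ = 4.206
T = 4.206 / 2.095 = 2.007637… → 2.01

2.01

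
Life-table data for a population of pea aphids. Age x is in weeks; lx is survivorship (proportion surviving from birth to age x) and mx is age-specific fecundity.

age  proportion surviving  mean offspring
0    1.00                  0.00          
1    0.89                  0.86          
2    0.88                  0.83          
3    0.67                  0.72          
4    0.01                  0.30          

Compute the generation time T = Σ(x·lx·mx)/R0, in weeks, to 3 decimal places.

1.860

lx·mx: 0, 0.7654, 0.7304, 0.4824, 0.003 → R0 = 1.9812
x·lx·mx: 0, 0.7654, 1.4608, 1.4472, 0.012 → Σ = 3.6854
T = 3.6854 / 1.9812 = 1.860186… → 1.860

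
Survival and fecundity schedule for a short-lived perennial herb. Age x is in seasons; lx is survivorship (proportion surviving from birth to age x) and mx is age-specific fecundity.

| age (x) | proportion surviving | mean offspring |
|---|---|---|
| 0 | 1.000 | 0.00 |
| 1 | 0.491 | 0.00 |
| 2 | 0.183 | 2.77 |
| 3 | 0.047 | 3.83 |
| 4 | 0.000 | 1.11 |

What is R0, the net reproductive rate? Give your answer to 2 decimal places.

lx·mx by age: 0, 0, 0.50691, 0.18001, 0
R0 = Σ lx·mx = 0.68692 → 0.69

0.69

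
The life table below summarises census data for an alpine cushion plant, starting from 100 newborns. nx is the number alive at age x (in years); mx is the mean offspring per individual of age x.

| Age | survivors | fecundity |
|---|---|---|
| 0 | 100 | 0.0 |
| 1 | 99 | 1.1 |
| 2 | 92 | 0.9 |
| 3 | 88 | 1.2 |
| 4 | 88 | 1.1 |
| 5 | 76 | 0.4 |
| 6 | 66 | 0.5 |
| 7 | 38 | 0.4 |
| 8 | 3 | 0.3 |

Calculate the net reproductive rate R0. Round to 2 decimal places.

lx = nx/n0 = nx/100: 1, 0.99, 0.92, 0.88, 0.88, 0.76, 0.66, 0.38, 0.03
lx·mx by age: 0, 1.089, 0.828, 1.056, 0.968, 0.304, 0.33, 0.152, 0.009
R0 = Σ lx·mx = 4.736 → 4.74

4.74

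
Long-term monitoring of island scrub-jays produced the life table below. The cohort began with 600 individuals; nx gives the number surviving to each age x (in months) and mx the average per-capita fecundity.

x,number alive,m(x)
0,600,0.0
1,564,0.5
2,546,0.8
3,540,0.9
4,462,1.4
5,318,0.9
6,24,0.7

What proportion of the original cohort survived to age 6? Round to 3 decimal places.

l_6 = n_6/n_0 = 24/600 = 0.04 → 0.040

0.040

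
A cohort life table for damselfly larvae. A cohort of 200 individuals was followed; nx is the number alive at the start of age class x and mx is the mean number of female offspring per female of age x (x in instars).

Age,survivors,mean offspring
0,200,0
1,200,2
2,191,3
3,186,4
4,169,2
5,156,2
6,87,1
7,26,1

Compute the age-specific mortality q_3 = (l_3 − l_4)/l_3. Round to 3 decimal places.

lx = nx/n0 = nx/200: 1, 1, 0.955, 0.93, 0.845, 0.78, 0.435, 0.13
q_3 = (l_3 − l_4) / l_3 = (0.93 − 0.845) / 0.93
     = 0.085 / 0.93 = 0.091398… → 0.091

0.091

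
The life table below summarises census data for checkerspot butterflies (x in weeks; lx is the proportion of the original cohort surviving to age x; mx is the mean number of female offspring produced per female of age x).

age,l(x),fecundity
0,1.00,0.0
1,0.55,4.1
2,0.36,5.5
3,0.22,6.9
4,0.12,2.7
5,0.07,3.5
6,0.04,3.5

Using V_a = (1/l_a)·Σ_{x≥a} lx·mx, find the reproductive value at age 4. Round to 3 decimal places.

lx·mx for x ≥ 4: 0.324, 0.245, 0.14 → sum = 0.709
V_4 = 0.709 / l_4 = 0.709 / 0.12 = 5.908333… → 5.908

5.908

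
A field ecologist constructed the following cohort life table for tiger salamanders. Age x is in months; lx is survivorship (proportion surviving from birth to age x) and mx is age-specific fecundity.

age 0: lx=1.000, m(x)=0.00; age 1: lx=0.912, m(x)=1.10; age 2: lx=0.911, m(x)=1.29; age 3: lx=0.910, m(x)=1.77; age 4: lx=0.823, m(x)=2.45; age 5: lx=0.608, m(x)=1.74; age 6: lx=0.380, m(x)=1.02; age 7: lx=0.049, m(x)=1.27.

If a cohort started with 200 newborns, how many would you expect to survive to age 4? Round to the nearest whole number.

Expected survivors = N0 · l_4 = 200 × 0.823 = 164.6 → 165

165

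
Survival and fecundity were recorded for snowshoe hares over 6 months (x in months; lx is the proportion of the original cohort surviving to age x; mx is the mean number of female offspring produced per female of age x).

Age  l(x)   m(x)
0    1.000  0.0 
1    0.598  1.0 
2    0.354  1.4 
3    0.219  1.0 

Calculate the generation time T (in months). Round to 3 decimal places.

lx·mx: 0, 0.598, 0.4956, 0.219 → R0 = 1.3126
x·lx·mx: 0, 0.598, 0.9912, 0.657 → Σ = 2.2462
T = 2.2462 / 1.3126 = 1.71126… → 1.711

1.711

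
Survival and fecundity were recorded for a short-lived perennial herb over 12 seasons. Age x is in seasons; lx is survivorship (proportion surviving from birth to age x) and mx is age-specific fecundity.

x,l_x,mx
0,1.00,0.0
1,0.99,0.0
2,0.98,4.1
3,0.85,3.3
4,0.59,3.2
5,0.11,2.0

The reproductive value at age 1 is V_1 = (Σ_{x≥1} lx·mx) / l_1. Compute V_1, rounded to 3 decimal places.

lx·mx for x ≥ 1: 0, 4.018, 2.805, 1.888, 0.22 → sum = 8.931
V_1 = 8.931 / l_1 = 8.931 / 0.99 = 9.021212… → 9.021

9.021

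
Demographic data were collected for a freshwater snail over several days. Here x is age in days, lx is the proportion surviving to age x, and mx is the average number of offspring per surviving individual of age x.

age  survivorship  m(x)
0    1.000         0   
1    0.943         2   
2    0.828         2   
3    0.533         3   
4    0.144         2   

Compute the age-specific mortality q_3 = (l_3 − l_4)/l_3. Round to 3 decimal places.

q_3 = (l_3 − l_4) / l_3 = (0.533 − 0.144) / 0.533
     = 0.389 / 0.533 = 0.729831… → 0.730

0.730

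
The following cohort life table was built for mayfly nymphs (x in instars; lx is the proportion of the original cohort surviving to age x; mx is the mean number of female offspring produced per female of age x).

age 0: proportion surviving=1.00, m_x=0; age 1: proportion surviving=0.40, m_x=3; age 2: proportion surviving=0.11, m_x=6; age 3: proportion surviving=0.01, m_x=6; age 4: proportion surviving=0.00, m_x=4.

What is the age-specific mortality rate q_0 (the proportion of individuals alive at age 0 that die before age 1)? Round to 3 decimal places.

q_0 = (l_0 − l_1) / l_0 = (1 − 0.4) / 1
     = 0.6 / 1 = 0.6 → 0.600

0.600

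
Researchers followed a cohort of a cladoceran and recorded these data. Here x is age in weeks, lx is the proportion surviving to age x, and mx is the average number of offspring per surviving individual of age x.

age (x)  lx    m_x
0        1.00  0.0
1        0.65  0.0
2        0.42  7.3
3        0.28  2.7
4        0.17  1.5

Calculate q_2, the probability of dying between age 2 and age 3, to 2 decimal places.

0.33

q_2 = (l_2 − l_3) / l_2 = (0.42 − 0.28) / 0.42
     = 0.14 / 0.42 = 0.333333… → 0.33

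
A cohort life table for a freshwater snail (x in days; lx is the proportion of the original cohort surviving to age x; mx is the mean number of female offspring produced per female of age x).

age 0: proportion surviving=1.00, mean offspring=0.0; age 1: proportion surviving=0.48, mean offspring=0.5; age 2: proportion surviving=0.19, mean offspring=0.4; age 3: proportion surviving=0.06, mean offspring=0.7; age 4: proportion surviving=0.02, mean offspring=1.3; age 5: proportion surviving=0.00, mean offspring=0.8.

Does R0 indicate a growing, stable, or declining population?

declining

R0 = Σ lx·mx = 0 + 0.24 + 0.076 + 0.042 + 0.026 + 0 = 0.384
R0 < 1, so the population is declining.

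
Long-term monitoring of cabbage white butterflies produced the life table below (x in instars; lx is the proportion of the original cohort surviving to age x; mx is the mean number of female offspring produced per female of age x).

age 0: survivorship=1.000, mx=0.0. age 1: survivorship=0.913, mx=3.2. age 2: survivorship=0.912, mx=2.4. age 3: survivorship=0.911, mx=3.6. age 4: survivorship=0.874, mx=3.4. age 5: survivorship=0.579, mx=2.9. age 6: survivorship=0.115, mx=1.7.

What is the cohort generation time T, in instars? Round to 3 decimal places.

2.916

lx·mx: 0, 2.9216, 2.1888, 3.2796, 2.9716, 1.6791, 0.1955 → R0 = 13.2362
x·lx·mx: 0, 2.9216, 4.3776, 9.8388, 11.8864, 8.3955, 1.173 → Σ = 38.5929
T = 38.5929 / 13.2362 = 2.915708… → 2.916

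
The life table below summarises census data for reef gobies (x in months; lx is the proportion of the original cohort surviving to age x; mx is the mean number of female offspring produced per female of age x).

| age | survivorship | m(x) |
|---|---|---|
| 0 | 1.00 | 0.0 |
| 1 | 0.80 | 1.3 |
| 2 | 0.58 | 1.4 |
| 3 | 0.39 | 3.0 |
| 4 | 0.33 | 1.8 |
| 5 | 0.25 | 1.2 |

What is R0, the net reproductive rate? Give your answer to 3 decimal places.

lx·mx by age: 0, 1.04, 0.812, 1.17, 0.594, 0.3
R0 = Σ lx·mx = 3.916 → 3.916

3.916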